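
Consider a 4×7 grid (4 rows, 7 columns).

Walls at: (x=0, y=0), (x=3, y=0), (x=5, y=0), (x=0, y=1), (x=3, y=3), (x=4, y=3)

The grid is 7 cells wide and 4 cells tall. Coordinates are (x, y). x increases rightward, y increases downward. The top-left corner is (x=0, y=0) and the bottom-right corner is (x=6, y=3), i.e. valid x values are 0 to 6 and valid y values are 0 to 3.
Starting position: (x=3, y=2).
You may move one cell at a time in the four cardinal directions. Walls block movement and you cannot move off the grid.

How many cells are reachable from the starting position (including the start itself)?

BFS flood-fill from (x=3, y=2):
  Distance 0: (x=3, y=2)
  Distance 1: (x=3, y=1), (x=2, y=2), (x=4, y=2)
  Distance 2: (x=2, y=1), (x=4, y=1), (x=1, y=2), (x=5, y=2), (x=2, y=3)
  Distance 3: (x=2, y=0), (x=4, y=0), (x=1, y=1), (x=5, y=1), (x=0, y=2), (x=6, y=2), (x=1, y=3), (x=5, y=3)
  Distance 4: (x=1, y=0), (x=6, y=1), (x=0, y=3), (x=6, y=3)
  Distance 5: (x=6, y=0)
Total reachable: 22 (grid has 22 open cells total)

Answer: Reachable cells: 22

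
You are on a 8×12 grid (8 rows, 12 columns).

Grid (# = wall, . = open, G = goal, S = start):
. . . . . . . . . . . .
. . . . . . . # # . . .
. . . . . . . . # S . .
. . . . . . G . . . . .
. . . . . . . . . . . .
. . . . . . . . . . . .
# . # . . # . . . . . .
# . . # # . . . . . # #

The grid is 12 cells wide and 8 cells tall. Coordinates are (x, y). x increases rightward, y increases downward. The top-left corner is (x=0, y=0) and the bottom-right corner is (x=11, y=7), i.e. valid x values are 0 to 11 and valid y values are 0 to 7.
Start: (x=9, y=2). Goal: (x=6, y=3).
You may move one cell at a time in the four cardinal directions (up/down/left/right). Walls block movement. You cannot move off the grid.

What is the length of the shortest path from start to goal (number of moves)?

BFS from (x=9, y=2) until reaching (x=6, y=3):
  Distance 0: (x=9, y=2)
  Distance 1: (x=9, y=1), (x=10, y=2), (x=9, y=3)
  Distance 2: (x=9, y=0), (x=10, y=1), (x=11, y=2), (x=8, y=3), (x=10, y=3), (x=9, y=4)
  Distance 3: (x=8, y=0), (x=10, y=0), (x=11, y=1), (x=7, y=3), (x=11, y=3), (x=8, y=4), (x=10, y=4), (x=9, y=5)
  Distance 4: (x=7, y=0), (x=11, y=0), (x=7, y=2), (x=6, y=3), (x=7, y=4), (x=11, y=4), (x=8, y=5), (x=10, y=5), (x=9, y=6)  <- goal reached here
One shortest path (4 moves): (x=9, y=2) -> (x=9, y=3) -> (x=8, y=3) -> (x=7, y=3) -> (x=6, y=3)

Answer: Shortest path length: 4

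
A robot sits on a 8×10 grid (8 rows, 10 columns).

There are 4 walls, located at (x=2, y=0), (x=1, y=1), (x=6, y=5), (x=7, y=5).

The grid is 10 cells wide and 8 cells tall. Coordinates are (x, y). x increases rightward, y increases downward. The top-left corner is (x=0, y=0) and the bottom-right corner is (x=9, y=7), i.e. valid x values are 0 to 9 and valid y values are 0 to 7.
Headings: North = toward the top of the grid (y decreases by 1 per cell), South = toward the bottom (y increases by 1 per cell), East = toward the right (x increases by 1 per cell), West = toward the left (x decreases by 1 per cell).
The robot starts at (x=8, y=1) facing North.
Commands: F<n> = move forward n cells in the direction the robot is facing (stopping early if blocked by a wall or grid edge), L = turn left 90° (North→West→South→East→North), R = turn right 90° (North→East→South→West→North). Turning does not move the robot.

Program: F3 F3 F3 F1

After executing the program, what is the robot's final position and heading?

Answer: Final position: (x=8, y=0), facing North

Derivation:
Start: (x=8, y=1), facing North
  F3: move forward 1/3 (blocked), now at (x=8, y=0)
  F3: move forward 0/3 (blocked), now at (x=8, y=0)
  F3: move forward 0/3 (blocked), now at (x=8, y=0)
  F1: move forward 0/1 (blocked), now at (x=8, y=0)
Final: (x=8, y=0), facing North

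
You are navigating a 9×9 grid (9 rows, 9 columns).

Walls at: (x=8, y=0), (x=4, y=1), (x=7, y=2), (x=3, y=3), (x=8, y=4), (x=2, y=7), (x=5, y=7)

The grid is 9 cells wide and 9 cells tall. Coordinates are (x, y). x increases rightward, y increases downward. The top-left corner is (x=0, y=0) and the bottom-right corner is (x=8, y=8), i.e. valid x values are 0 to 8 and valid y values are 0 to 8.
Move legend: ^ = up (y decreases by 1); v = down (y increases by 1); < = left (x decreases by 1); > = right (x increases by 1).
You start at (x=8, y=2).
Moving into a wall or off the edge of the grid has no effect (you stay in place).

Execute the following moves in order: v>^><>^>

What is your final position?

Start: (x=8, y=2)
  v (down): (x=8, y=2) -> (x=8, y=3)
  > (right): blocked, stay at (x=8, y=3)
  ^ (up): (x=8, y=3) -> (x=8, y=2)
  > (right): blocked, stay at (x=8, y=2)
  < (left): blocked, stay at (x=8, y=2)
  > (right): blocked, stay at (x=8, y=2)
  ^ (up): (x=8, y=2) -> (x=8, y=1)
  > (right): blocked, stay at (x=8, y=1)
Final: (x=8, y=1)

Answer: Final position: (x=8, y=1)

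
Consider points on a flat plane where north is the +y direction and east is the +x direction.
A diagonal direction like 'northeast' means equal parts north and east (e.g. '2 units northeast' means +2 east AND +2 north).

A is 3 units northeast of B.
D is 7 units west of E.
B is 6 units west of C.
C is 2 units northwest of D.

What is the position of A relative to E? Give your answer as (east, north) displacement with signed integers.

Answer: A is at (east=-12, north=5) relative to E.

Derivation:
Place E at the origin (east=0, north=0).
  D is 7 units west of E: delta (east=-7, north=+0); D at (east=-7, north=0).
  C is 2 units northwest of D: delta (east=-2, north=+2); C at (east=-9, north=2).
  B is 6 units west of C: delta (east=-6, north=+0); B at (east=-15, north=2).
  A is 3 units northeast of B: delta (east=+3, north=+3); A at (east=-12, north=5).
Therefore A relative to E: (east=-12, north=5).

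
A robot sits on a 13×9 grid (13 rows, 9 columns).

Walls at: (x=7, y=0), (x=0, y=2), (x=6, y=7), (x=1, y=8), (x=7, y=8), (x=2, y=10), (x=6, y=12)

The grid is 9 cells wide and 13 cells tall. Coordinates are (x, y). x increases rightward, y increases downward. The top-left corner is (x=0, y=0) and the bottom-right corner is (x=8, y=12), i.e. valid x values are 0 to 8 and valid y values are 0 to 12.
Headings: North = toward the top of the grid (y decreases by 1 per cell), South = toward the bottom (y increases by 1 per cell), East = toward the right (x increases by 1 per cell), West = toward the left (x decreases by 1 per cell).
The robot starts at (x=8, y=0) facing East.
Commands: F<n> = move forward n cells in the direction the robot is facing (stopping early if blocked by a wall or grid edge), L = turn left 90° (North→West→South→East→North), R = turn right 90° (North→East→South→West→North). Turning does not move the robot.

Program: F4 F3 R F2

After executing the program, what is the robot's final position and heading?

Start: (x=8, y=0), facing East
  F4: move forward 0/4 (blocked), now at (x=8, y=0)
  F3: move forward 0/3 (blocked), now at (x=8, y=0)
  R: turn right, now facing South
  F2: move forward 2, now at (x=8, y=2)
Final: (x=8, y=2), facing South

Answer: Final position: (x=8, y=2), facing South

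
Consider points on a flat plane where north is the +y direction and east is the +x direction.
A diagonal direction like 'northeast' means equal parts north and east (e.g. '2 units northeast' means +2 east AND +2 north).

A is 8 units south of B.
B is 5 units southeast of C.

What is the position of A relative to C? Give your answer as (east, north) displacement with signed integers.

Answer: A is at (east=5, north=-13) relative to C.

Derivation:
Place C at the origin (east=0, north=0).
  B is 5 units southeast of C: delta (east=+5, north=-5); B at (east=5, north=-5).
  A is 8 units south of B: delta (east=+0, north=-8); A at (east=5, north=-13).
Therefore A relative to C: (east=5, north=-13).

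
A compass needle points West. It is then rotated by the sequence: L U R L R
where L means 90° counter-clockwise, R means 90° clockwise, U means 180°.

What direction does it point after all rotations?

Answer: Final heading: East

Derivation:
Start: West
  L (left (90° counter-clockwise)) -> South
  U (U-turn (180°)) -> North
  R (right (90° clockwise)) -> East
  L (left (90° counter-clockwise)) -> North
  R (right (90° clockwise)) -> East
Final: East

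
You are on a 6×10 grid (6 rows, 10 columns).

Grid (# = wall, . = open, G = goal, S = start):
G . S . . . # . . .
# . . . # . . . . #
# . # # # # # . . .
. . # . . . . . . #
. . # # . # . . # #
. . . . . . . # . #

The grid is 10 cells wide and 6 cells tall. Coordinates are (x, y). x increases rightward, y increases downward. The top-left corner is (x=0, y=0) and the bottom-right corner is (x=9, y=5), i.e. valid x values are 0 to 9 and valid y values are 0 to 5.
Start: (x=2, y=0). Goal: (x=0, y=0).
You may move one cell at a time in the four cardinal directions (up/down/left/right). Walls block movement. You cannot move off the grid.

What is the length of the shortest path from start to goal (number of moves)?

Answer: Shortest path length: 2

Derivation:
BFS from (x=2, y=0) until reaching (x=0, y=0):
  Distance 0: (x=2, y=0)
  Distance 1: (x=1, y=0), (x=3, y=0), (x=2, y=1)
  Distance 2: (x=0, y=0), (x=4, y=0), (x=1, y=1), (x=3, y=1)  <- goal reached here
One shortest path (2 moves): (x=2, y=0) -> (x=1, y=0) -> (x=0, y=0)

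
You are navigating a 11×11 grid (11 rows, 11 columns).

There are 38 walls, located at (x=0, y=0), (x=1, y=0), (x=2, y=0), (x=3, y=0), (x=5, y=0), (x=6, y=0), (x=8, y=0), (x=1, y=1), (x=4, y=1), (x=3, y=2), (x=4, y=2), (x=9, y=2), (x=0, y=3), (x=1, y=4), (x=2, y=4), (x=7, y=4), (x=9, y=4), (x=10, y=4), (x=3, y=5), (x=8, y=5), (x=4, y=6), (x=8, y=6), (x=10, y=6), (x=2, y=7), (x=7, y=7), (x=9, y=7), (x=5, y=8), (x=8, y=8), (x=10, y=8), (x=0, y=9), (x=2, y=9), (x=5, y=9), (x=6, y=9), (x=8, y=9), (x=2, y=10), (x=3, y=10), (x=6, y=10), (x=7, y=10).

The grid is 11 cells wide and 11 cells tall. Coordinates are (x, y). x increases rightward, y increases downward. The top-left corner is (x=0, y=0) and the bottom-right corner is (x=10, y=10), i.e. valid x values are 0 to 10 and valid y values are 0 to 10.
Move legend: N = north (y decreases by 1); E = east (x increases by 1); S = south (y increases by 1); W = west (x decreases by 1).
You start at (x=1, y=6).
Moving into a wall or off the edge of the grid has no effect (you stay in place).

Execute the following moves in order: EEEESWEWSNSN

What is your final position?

Start: (x=1, y=6)
  E (east): (x=1, y=6) -> (x=2, y=6)
  E (east): (x=2, y=6) -> (x=3, y=6)
  E (east): blocked, stay at (x=3, y=6)
  E (east): blocked, stay at (x=3, y=6)
  S (south): (x=3, y=6) -> (x=3, y=7)
  W (west): blocked, stay at (x=3, y=7)
  E (east): (x=3, y=7) -> (x=4, y=7)
  W (west): (x=4, y=7) -> (x=3, y=7)
  S (south): (x=3, y=7) -> (x=3, y=8)
  N (north): (x=3, y=8) -> (x=3, y=7)
  S (south): (x=3, y=7) -> (x=3, y=8)
  N (north): (x=3, y=8) -> (x=3, y=7)
Final: (x=3, y=7)

Answer: Final position: (x=3, y=7)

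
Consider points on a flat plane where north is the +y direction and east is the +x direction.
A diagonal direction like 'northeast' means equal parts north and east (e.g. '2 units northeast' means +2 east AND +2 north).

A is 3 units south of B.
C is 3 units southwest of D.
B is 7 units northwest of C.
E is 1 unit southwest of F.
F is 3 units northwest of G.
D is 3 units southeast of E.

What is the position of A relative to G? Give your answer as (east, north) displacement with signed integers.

Answer: A is at (east=-11, north=0) relative to G.

Derivation:
Place G at the origin (east=0, north=0).
  F is 3 units northwest of G: delta (east=-3, north=+3); F at (east=-3, north=3).
  E is 1 unit southwest of F: delta (east=-1, north=-1); E at (east=-4, north=2).
  D is 3 units southeast of E: delta (east=+3, north=-3); D at (east=-1, north=-1).
  C is 3 units southwest of D: delta (east=-3, north=-3); C at (east=-4, north=-4).
  B is 7 units northwest of C: delta (east=-7, north=+7); B at (east=-11, north=3).
  A is 3 units south of B: delta (east=+0, north=-3); A at (east=-11, north=0).
Therefore A relative to G: (east=-11, north=0).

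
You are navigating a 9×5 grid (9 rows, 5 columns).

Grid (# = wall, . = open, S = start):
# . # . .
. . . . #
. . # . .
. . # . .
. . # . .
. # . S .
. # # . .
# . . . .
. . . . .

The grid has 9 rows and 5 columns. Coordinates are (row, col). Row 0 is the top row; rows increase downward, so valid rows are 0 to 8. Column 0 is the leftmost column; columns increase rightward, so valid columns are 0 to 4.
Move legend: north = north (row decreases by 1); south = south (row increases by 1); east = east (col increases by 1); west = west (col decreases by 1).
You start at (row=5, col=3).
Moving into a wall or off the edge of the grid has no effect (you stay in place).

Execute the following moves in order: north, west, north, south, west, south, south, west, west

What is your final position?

Answer: Final position: (row=6, col=3)

Derivation:
Start: (row=5, col=3)
  north (north): (row=5, col=3) -> (row=4, col=3)
  west (west): blocked, stay at (row=4, col=3)
  north (north): (row=4, col=3) -> (row=3, col=3)
  south (south): (row=3, col=3) -> (row=4, col=3)
  west (west): blocked, stay at (row=4, col=3)
  south (south): (row=4, col=3) -> (row=5, col=3)
  south (south): (row=5, col=3) -> (row=6, col=3)
  west (west): blocked, stay at (row=6, col=3)
  west (west): blocked, stay at (row=6, col=3)
Final: (row=6, col=3)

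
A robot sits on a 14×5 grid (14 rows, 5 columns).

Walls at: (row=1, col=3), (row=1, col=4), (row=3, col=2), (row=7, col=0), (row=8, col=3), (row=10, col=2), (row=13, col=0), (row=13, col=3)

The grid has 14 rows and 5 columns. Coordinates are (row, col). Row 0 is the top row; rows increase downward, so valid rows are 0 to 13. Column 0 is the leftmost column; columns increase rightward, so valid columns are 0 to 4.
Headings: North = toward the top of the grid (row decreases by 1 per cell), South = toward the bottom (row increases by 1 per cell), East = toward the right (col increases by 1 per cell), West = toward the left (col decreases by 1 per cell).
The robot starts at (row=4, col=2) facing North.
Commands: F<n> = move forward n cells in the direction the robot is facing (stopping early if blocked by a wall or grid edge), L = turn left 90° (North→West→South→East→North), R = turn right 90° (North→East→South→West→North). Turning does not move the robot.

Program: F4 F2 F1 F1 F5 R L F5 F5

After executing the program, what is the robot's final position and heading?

Start: (row=4, col=2), facing North
  F4: move forward 0/4 (blocked), now at (row=4, col=2)
  F2: move forward 0/2 (blocked), now at (row=4, col=2)
  F1: move forward 0/1 (blocked), now at (row=4, col=2)
  F1: move forward 0/1 (blocked), now at (row=4, col=2)
  F5: move forward 0/5 (blocked), now at (row=4, col=2)
  R: turn right, now facing East
  L: turn left, now facing North
  F5: move forward 0/5 (blocked), now at (row=4, col=2)
  F5: move forward 0/5 (blocked), now at (row=4, col=2)
Final: (row=4, col=2), facing North

Answer: Final position: (row=4, col=2), facing North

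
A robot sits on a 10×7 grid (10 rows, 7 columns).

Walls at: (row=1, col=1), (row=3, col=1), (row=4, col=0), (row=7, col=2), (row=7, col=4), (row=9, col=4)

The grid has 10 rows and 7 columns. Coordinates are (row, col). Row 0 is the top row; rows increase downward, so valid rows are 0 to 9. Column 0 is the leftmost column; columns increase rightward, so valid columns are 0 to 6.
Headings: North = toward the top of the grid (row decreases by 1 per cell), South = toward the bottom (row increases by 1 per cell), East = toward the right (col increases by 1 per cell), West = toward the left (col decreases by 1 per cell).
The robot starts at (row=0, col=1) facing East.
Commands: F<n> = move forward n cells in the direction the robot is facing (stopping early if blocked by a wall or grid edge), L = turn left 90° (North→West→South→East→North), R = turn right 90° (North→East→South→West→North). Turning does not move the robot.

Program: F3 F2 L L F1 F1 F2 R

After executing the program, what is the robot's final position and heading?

Start: (row=0, col=1), facing East
  F3: move forward 3, now at (row=0, col=4)
  F2: move forward 2, now at (row=0, col=6)
  L: turn left, now facing North
  L: turn left, now facing West
  F1: move forward 1, now at (row=0, col=5)
  F1: move forward 1, now at (row=0, col=4)
  F2: move forward 2, now at (row=0, col=2)
  R: turn right, now facing North
Final: (row=0, col=2), facing North

Answer: Final position: (row=0, col=2), facing North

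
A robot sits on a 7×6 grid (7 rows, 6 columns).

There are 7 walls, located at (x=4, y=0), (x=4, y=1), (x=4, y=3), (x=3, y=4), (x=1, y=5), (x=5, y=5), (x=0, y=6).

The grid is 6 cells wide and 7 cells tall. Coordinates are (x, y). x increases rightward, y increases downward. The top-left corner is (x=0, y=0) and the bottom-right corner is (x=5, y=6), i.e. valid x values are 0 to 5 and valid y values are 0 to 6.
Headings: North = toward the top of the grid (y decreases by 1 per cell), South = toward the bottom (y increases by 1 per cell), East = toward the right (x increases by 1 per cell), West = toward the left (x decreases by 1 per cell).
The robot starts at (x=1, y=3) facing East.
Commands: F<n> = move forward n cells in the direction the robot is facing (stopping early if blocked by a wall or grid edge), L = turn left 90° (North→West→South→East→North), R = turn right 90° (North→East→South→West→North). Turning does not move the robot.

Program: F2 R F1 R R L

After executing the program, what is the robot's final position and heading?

Start: (x=1, y=3), facing East
  F2: move forward 2, now at (x=3, y=3)
  R: turn right, now facing South
  F1: move forward 0/1 (blocked), now at (x=3, y=3)
  R: turn right, now facing West
  R: turn right, now facing North
  L: turn left, now facing West
Final: (x=3, y=3), facing West

Answer: Final position: (x=3, y=3), facing West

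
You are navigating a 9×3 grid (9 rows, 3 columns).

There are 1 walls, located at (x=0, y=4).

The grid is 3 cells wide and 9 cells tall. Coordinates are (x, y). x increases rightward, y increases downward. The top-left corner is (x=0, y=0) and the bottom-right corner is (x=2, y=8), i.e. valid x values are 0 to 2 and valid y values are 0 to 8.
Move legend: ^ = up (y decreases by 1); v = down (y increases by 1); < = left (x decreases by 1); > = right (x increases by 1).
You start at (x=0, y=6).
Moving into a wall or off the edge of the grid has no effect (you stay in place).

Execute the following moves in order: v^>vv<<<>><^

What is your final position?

Answer: Final position: (x=1, y=7)

Derivation:
Start: (x=0, y=6)
  v (down): (x=0, y=6) -> (x=0, y=7)
  ^ (up): (x=0, y=7) -> (x=0, y=6)
  > (right): (x=0, y=6) -> (x=1, y=6)
  v (down): (x=1, y=6) -> (x=1, y=7)
  v (down): (x=1, y=7) -> (x=1, y=8)
  < (left): (x=1, y=8) -> (x=0, y=8)
  < (left): blocked, stay at (x=0, y=8)
  < (left): blocked, stay at (x=0, y=8)
  > (right): (x=0, y=8) -> (x=1, y=8)
  > (right): (x=1, y=8) -> (x=2, y=8)
  < (left): (x=2, y=8) -> (x=1, y=8)
  ^ (up): (x=1, y=8) -> (x=1, y=7)
Final: (x=1, y=7)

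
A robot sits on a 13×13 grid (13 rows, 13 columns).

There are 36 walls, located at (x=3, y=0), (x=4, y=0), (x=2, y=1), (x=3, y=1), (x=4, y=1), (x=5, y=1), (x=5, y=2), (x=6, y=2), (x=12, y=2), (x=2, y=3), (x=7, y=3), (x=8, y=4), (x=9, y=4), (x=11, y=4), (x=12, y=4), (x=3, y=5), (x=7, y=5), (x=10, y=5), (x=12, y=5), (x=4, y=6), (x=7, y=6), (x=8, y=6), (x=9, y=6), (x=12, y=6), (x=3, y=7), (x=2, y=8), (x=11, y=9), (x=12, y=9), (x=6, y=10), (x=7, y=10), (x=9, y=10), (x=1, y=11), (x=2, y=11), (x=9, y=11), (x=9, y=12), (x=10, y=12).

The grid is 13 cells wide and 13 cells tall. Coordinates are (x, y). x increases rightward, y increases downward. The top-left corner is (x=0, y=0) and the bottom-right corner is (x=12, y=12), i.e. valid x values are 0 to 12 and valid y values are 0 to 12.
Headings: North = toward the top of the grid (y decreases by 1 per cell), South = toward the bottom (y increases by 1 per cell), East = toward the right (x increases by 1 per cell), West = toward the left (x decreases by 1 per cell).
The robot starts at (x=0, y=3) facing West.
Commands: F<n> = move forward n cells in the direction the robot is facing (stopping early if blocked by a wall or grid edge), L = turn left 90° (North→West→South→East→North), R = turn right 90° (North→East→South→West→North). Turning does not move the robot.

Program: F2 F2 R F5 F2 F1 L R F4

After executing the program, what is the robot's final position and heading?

Answer: Final position: (x=0, y=0), facing North

Derivation:
Start: (x=0, y=3), facing West
  F2: move forward 0/2 (blocked), now at (x=0, y=3)
  F2: move forward 0/2 (blocked), now at (x=0, y=3)
  R: turn right, now facing North
  F5: move forward 3/5 (blocked), now at (x=0, y=0)
  F2: move forward 0/2 (blocked), now at (x=0, y=0)
  F1: move forward 0/1 (blocked), now at (x=0, y=0)
  L: turn left, now facing West
  R: turn right, now facing North
  F4: move forward 0/4 (blocked), now at (x=0, y=0)
Final: (x=0, y=0), facing North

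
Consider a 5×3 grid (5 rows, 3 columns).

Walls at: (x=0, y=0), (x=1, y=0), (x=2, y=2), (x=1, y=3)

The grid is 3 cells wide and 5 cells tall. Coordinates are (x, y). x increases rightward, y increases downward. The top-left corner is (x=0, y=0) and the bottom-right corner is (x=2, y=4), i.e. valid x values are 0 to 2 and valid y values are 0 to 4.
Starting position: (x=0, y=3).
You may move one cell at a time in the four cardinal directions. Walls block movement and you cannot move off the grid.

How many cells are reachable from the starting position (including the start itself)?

BFS flood-fill from (x=0, y=3):
  Distance 0: (x=0, y=3)
  Distance 1: (x=0, y=2), (x=0, y=4)
  Distance 2: (x=0, y=1), (x=1, y=2), (x=1, y=4)
  Distance 3: (x=1, y=1), (x=2, y=4)
  Distance 4: (x=2, y=1), (x=2, y=3)
  Distance 5: (x=2, y=0)
Total reachable: 11 (grid has 11 open cells total)

Answer: Reachable cells: 11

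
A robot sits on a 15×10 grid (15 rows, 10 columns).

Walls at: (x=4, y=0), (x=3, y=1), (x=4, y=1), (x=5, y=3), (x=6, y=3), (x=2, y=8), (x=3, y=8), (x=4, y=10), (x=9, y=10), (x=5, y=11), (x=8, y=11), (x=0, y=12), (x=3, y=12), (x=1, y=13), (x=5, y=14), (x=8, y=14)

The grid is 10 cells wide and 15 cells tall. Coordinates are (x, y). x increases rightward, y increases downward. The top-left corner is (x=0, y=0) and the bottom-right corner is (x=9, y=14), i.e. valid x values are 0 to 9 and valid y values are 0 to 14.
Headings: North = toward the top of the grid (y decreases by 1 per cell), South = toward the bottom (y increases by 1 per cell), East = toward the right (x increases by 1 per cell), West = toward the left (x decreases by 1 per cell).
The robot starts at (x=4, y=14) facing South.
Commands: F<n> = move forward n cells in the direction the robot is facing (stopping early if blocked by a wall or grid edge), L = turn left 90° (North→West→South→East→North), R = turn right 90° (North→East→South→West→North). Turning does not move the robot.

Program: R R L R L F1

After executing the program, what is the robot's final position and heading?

Answer: Final position: (x=3, y=14), facing West

Derivation:
Start: (x=4, y=14), facing South
  R: turn right, now facing West
  R: turn right, now facing North
  L: turn left, now facing West
  R: turn right, now facing North
  L: turn left, now facing West
  F1: move forward 1, now at (x=3, y=14)
Final: (x=3, y=14), facing West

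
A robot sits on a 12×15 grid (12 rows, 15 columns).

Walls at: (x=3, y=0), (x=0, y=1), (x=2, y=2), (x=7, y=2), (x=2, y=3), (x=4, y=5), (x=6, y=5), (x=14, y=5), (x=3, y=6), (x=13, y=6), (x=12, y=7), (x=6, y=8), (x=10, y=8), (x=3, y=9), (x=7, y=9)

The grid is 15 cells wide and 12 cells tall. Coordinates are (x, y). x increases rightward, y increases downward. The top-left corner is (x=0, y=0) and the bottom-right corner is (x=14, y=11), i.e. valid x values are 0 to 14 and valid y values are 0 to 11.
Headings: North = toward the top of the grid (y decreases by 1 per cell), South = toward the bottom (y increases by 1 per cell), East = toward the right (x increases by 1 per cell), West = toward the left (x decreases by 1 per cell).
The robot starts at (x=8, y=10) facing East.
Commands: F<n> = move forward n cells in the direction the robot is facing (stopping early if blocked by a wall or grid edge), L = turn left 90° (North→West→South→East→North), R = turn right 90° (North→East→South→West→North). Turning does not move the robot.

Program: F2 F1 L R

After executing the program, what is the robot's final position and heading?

Start: (x=8, y=10), facing East
  F2: move forward 2, now at (x=10, y=10)
  F1: move forward 1, now at (x=11, y=10)
  L: turn left, now facing North
  R: turn right, now facing East
Final: (x=11, y=10), facing East

Answer: Final position: (x=11, y=10), facing East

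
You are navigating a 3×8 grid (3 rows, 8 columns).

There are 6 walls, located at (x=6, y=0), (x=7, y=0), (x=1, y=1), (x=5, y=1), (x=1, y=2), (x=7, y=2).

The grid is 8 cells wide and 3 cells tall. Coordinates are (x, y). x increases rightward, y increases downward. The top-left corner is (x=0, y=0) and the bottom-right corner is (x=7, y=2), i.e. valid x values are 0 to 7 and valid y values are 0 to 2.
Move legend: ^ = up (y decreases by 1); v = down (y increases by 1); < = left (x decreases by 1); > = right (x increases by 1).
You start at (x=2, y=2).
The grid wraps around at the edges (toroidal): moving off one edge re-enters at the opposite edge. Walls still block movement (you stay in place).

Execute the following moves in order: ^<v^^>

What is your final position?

Start: (x=2, y=2)
  ^ (up): (x=2, y=2) -> (x=2, y=1)
  < (left): blocked, stay at (x=2, y=1)
  v (down): (x=2, y=1) -> (x=2, y=2)
  ^ (up): (x=2, y=2) -> (x=2, y=1)
  ^ (up): (x=2, y=1) -> (x=2, y=0)
  > (right): (x=2, y=0) -> (x=3, y=0)
Final: (x=3, y=0)

Answer: Final position: (x=3, y=0)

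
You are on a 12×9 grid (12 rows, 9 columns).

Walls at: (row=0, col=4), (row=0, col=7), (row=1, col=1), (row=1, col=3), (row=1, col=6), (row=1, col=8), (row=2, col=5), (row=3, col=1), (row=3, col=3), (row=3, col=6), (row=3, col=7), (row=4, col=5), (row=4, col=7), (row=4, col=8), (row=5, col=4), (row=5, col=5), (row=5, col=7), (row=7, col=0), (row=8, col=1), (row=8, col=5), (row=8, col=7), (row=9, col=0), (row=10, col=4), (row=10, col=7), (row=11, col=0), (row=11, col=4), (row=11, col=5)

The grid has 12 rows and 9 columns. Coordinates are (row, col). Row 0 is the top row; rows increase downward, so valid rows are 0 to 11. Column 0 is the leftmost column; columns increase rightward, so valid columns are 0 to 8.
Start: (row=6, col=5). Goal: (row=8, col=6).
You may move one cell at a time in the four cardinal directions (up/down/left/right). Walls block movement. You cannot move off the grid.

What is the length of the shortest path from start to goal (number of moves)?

Answer: Shortest path length: 3

Derivation:
BFS from (row=6, col=5) until reaching (row=8, col=6):
  Distance 0: (row=6, col=5)
  Distance 1: (row=6, col=4), (row=6, col=6), (row=7, col=5)
  Distance 2: (row=5, col=6), (row=6, col=3), (row=6, col=7), (row=7, col=4), (row=7, col=6)
  Distance 3: (row=4, col=6), (row=5, col=3), (row=6, col=2), (row=6, col=8), (row=7, col=3), (row=7, col=7), (row=8, col=4), (row=8, col=6)  <- goal reached here
One shortest path (3 moves): (row=6, col=5) -> (row=6, col=6) -> (row=7, col=6) -> (row=8, col=6)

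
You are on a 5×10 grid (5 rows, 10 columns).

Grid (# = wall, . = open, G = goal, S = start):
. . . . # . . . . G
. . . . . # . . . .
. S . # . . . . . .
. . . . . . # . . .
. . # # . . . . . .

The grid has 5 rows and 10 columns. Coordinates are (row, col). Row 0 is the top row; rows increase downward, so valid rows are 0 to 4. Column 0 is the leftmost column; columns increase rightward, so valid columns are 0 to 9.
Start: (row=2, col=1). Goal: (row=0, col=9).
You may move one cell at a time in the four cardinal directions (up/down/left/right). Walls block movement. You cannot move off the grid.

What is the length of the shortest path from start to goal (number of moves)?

BFS from (row=2, col=1) until reaching (row=0, col=9):
  Distance 0: (row=2, col=1)
  Distance 1: (row=1, col=1), (row=2, col=0), (row=2, col=2), (row=3, col=1)
  Distance 2: (row=0, col=1), (row=1, col=0), (row=1, col=2), (row=3, col=0), (row=3, col=2), (row=4, col=1)
  Distance 3: (row=0, col=0), (row=0, col=2), (row=1, col=3), (row=3, col=3), (row=4, col=0)
  Distance 4: (row=0, col=3), (row=1, col=4), (row=3, col=4)
  Distance 5: (row=2, col=4), (row=3, col=5), (row=4, col=4)
  Distance 6: (row=2, col=5), (row=4, col=5)
  Distance 7: (row=2, col=6), (row=4, col=6)
  Distance 8: (row=1, col=6), (row=2, col=7), (row=4, col=7)
  Distance 9: (row=0, col=6), (row=1, col=7), (row=2, col=8), (row=3, col=7), (row=4, col=8)
  Distance 10: (row=0, col=5), (row=0, col=7), (row=1, col=8), (row=2, col=9), (row=3, col=8), (row=4, col=9)
  Distance 11: (row=0, col=8), (row=1, col=9), (row=3, col=9)
  Distance 12: (row=0, col=9)  <- goal reached here
One shortest path (12 moves): (row=2, col=1) -> (row=2, col=2) -> (row=3, col=2) -> (row=3, col=3) -> (row=3, col=4) -> (row=3, col=5) -> (row=2, col=5) -> (row=2, col=6) -> (row=2, col=7) -> (row=2, col=8) -> (row=2, col=9) -> (row=1, col=9) -> (row=0, col=9)

Answer: Shortest path length: 12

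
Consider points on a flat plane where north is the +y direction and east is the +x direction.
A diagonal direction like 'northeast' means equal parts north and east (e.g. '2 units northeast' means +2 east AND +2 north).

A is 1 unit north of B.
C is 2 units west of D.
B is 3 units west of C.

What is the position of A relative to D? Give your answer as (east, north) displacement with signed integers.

Answer: A is at (east=-5, north=1) relative to D.

Derivation:
Place D at the origin (east=0, north=0).
  C is 2 units west of D: delta (east=-2, north=+0); C at (east=-2, north=0).
  B is 3 units west of C: delta (east=-3, north=+0); B at (east=-5, north=0).
  A is 1 unit north of B: delta (east=+0, north=+1); A at (east=-5, north=1).
Therefore A relative to D: (east=-5, north=1).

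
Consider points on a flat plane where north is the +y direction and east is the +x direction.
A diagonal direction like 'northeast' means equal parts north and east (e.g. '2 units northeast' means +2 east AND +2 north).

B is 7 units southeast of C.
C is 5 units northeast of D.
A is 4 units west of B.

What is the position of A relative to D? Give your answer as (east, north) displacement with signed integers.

Answer: A is at (east=8, north=-2) relative to D.

Derivation:
Place D at the origin (east=0, north=0).
  C is 5 units northeast of D: delta (east=+5, north=+5); C at (east=5, north=5).
  B is 7 units southeast of C: delta (east=+7, north=-7); B at (east=12, north=-2).
  A is 4 units west of B: delta (east=-4, north=+0); A at (east=8, north=-2).
Therefore A relative to D: (east=8, north=-2).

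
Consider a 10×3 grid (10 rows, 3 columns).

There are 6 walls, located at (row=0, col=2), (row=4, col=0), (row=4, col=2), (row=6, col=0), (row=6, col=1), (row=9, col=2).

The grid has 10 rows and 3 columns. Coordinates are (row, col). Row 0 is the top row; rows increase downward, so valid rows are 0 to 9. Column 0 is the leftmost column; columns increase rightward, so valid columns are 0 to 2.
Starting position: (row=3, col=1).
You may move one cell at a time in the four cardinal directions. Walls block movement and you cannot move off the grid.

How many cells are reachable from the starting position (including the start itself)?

Answer: Reachable cells: 24

Derivation:
BFS flood-fill from (row=3, col=1):
  Distance 0: (row=3, col=1)
  Distance 1: (row=2, col=1), (row=3, col=0), (row=3, col=2), (row=4, col=1)
  Distance 2: (row=1, col=1), (row=2, col=0), (row=2, col=2), (row=5, col=1)
  Distance 3: (row=0, col=1), (row=1, col=0), (row=1, col=2), (row=5, col=0), (row=5, col=2)
  Distance 4: (row=0, col=0), (row=6, col=2)
  Distance 5: (row=7, col=2)
  Distance 6: (row=7, col=1), (row=8, col=2)
  Distance 7: (row=7, col=0), (row=8, col=1)
  Distance 8: (row=8, col=0), (row=9, col=1)
  Distance 9: (row=9, col=0)
Total reachable: 24 (grid has 24 open cells total)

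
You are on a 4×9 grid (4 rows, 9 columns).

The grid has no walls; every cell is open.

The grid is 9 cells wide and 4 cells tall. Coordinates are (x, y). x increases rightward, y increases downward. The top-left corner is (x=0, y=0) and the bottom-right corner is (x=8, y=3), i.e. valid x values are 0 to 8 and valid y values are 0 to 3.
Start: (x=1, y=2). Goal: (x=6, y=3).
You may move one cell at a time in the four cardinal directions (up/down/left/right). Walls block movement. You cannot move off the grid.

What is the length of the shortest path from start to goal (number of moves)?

BFS from (x=1, y=2) until reaching (x=6, y=3):
  Distance 0: (x=1, y=2)
  Distance 1: (x=1, y=1), (x=0, y=2), (x=2, y=2), (x=1, y=3)
  Distance 2: (x=1, y=0), (x=0, y=1), (x=2, y=1), (x=3, y=2), (x=0, y=3), (x=2, y=3)
  Distance 3: (x=0, y=0), (x=2, y=0), (x=3, y=1), (x=4, y=2), (x=3, y=3)
  Distance 4: (x=3, y=0), (x=4, y=1), (x=5, y=2), (x=4, y=3)
  Distance 5: (x=4, y=0), (x=5, y=1), (x=6, y=2), (x=5, y=3)
  Distance 6: (x=5, y=0), (x=6, y=1), (x=7, y=2), (x=6, y=3)  <- goal reached here
One shortest path (6 moves): (x=1, y=2) -> (x=2, y=2) -> (x=3, y=2) -> (x=4, y=2) -> (x=5, y=2) -> (x=6, y=2) -> (x=6, y=3)

Answer: Shortest path length: 6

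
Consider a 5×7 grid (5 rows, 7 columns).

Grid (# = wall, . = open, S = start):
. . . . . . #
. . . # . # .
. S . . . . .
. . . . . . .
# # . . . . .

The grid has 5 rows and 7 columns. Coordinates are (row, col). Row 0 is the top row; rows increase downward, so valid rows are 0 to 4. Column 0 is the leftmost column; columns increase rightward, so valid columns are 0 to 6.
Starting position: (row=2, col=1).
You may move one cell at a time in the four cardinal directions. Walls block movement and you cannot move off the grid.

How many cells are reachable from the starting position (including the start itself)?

BFS flood-fill from (row=2, col=1):
  Distance 0: (row=2, col=1)
  Distance 1: (row=1, col=1), (row=2, col=0), (row=2, col=2), (row=3, col=1)
  Distance 2: (row=0, col=1), (row=1, col=0), (row=1, col=2), (row=2, col=3), (row=3, col=0), (row=3, col=2)
  Distance 3: (row=0, col=0), (row=0, col=2), (row=2, col=4), (row=3, col=3), (row=4, col=2)
  Distance 4: (row=0, col=3), (row=1, col=4), (row=2, col=5), (row=3, col=4), (row=4, col=3)
  Distance 5: (row=0, col=4), (row=2, col=6), (row=3, col=5), (row=4, col=4)
  Distance 6: (row=0, col=5), (row=1, col=6), (row=3, col=6), (row=4, col=5)
  Distance 7: (row=4, col=6)
Total reachable: 30 (grid has 30 open cells total)

Answer: Reachable cells: 30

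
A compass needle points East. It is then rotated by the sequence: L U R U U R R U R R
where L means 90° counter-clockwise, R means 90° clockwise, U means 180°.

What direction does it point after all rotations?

Answer: Final heading: East

Derivation:
Start: East
  L (left (90° counter-clockwise)) -> North
  U (U-turn (180°)) -> South
  R (right (90° clockwise)) -> West
  U (U-turn (180°)) -> East
  U (U-turn (180°)) -> West
  R (right (90° clockwise)) -> North
  R (right (90° clockwise)) -> East
  U (U-turn (180°)) -> West
  R (right (90° clockwise)) -> North
  R (right (90° clockwise)) -> East
Final: East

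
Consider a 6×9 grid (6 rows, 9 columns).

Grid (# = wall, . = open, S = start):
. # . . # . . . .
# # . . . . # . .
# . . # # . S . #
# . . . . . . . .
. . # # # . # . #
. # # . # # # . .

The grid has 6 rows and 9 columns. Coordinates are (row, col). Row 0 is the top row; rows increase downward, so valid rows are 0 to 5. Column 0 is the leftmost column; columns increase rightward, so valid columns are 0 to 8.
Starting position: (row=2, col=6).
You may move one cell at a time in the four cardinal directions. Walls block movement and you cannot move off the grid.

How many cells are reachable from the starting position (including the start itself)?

BFS flood-fill from (row=2, col=6):
  Distance 0: (row=2, col=6)
  Distance 1: (row=2, col=5), (row=2, col=7), (row=3, col=6)
  Distance 2: (row=1, col=5), (row=1, col=7), (row=3, col=5), (row=3, col=7)
  Distance 3: (row=0, col=5), (row=0, col=7), (row=1, col=4), (row=1, col=8), (row=3, col=4), (row=3, col=8), (row=4, col=5), (row=4, col=7)
  Distance 4: (row=0, col=6), (row=0, col=8), (row=1, col=3), (row=3, col=3), (row=5, col=7)
  Distance 5: (row=0, col=3), (row=1, col=2), (row=3, col=2), (row=5, col=8)
  Distance 6: (row=0, col=2), (row=2, col=2), (row=3, col=1)
  Distance 7: (row=2, col=1), (row=4, col=1)
  Distance 8: (row=4, col=0)
  Distance 9: (row=5, col=0)
Total reachable: 32 (grid has 34 open cells total)

Answer: Reachable cells: 32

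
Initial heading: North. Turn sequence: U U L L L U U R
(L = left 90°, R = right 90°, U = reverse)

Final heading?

Answer: Final heading: South

Derivation:
Start: North
  U (U-turn (180°)) -> South
  U (U-turn (180°)) -> North
  L (left (90° counter-clockwise)) -> West
  L (left (90° counter-clockwise)) -> South
  L (left (90° counter-clockwise)) -> East
  U (U-turn (180°)) -> West
  U (U-turn (180°)) -> East
  R (right (90° clockwise)) -> South
Final: South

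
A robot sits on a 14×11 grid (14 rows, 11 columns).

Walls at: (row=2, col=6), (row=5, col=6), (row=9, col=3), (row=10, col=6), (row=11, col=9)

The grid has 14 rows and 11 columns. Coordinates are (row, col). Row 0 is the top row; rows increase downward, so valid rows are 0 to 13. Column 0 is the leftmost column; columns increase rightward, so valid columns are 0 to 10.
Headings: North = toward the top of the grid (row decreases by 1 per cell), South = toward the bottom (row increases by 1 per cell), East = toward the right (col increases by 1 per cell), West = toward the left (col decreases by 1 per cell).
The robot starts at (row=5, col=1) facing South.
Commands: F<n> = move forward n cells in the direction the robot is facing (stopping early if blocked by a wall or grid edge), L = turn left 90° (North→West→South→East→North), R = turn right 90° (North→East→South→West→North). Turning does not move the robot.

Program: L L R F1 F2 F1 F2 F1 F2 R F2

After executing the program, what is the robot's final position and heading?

Start: (row=5, col=1), facing South
  L: turn left, now facing East
  L: turn left, now facing North
  R: turn right, now facing East
  F1: move forward 1, now at (row=5, col=2)
  F2: move forward 2, now at (row=5, col=4)
  F1: move forward 1, now at (row=5, col=5)
  F2: move forward 0/2 (blocked), now at (row=5, col=5)
  F1: move forward 0/1 (blocked), now at (row=5, col=5)
  F2: move forward 0/2 (blocked), now at (row=5, col=5)
  R: turn right, now facing South
  F2: move forward 2, now at (row=7, col=5)
Final: (row=7, col=5), facing South

Answer: Final position: (row=7, col=5), facing South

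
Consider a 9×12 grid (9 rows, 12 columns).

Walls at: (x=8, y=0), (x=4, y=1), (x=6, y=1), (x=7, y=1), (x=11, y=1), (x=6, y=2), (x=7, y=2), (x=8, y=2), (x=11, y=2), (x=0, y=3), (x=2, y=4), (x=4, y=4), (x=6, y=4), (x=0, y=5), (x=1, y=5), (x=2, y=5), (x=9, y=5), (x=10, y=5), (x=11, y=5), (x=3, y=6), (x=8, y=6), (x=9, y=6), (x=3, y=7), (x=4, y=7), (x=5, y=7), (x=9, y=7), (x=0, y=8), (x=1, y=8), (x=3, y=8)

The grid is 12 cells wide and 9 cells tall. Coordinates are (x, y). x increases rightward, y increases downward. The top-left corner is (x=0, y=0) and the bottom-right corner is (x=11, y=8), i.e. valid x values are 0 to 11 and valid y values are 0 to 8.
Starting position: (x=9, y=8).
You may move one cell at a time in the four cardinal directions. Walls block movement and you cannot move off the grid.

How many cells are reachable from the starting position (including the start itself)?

BFS flood-fill from (x=9, y=8):
  Distance 0: (x=9, y=8)
  Distance 1: (x=8, y=8), (x=10, y=8)
  Distance 2: (x=8, y=7), (x=10, y=7), (x=7, y=8), (x=11, y=8)
  Distance 3: (x=10, y=6), (x=7, y=7), (x=11, y=7), (x=6, y=8)
  Distance 4: (x=7, y=6), (x=11, y=6), (x=6, y=7), (x=5, y=8)
  Distance 5: (x=7, y=5), (x=6, y=6), (x=4, y=8)
  Distance 6: (x=7, y=4), (x=6, y=5), (x=8, y=5), (x=5, y=6)
  Distance 7: (x=7, y=3), (x=8, y=4), (x=5, y=5), (x=4, y=6)
  Distance 8: (x=6, y=3), (x=8, y=3), (x=5, y=4), (x=9, y=4), (x=4, y=5)
  Distance 9: (x=5, y=3), (x=9, y=3), (x=10, y=4), (x=3, y=5)
  Distance 10: (x=5, y=2), (x=9, y=2), (x=4, y=3), (x=10, y=3), (x=3, y=4), (x=11, y=4)
  Distance 11: (x=5, y=1), (x=9, y=1), (x=4, y=2), (x=10, y=2), (x=3, y=3), (x=11, y=3)
  Distance 12: (x=5, y=0), (x=9, y=0), (x=8, y=1), (x=10, y=1), (x=3, y=2), (x=2, y=3)
  Distance 13: (x=4, y=0), (x=6, y=0), (x=10, y=0), (x=3, y=1), (x=2, y=2), (x=1, y=3)
  Distance 14: (x=3, y=0), (x=7, y=0), (x=11, y=0), (x=2, y=1), (x=1, y=2), (x=1, y=4)
  Distance 15: (x=2, y=0), (x=1, y=1), (x=0, y=2), (x=0, y=4)
  Distance 16: (x=1, y=0), (x=0, y=1)
  Distance 17: (x=0, y=0)
Total reachable: 72 (grid has 79 open cells total)

Answer: Reachable cells: 72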